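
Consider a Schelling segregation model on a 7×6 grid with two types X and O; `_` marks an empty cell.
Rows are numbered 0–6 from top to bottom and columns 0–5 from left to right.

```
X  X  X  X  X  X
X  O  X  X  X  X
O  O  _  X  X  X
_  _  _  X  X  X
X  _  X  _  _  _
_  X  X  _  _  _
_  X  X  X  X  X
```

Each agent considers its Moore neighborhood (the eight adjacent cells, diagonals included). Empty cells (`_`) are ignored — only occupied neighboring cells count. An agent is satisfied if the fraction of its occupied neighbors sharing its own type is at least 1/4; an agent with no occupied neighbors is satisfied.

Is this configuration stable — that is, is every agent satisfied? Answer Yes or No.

Yes

Row 0: (0,0)X 2/3 ✓ · (0,1)X 4/5 ✓ · (0,2)X 4/5 ✓ · (0,3)X 5/5 ✓ · (0,4)X 5/5 ✓ · (0,5)X 3/3 ✓
Row 1: (1,0)X 2/5 ✓ · (1,1)O 2/7 ✓ · (1,2)X 5/7 ✓ · (1,3)X 7/7 ✓ · (1,4)X 8/8 ✓ · (1,5)X 5/5 ✓
Row 2: (2,0)O 2/3 ✓ · (2,1)O 2/4 ✓ · (2,3)X 6/6 ✓ · (2,4)X 8/8 ✓ · (2,5)X 5/5 ✓
Row 3: (3,3)X 4/4 ✓ · (3,4)X 5/5 ✓ · (3,5)X 3/3 ✓
Row 4: (4,0)X 1/1 ✓ · (4,2)X 3/3 ✓
Row 5: (5,1)X 5/5 ✓ · (5,2)X 5/5 ✓
Row 6: (6,1)X 3/3 ✓ · (6,2)X 4/4 ✓ · (6,3)X 3/3 ✓ · (6,4)X 2/2 ✓ · (6,5)X 1/1 ✓
All meet the threshold, so the configuration is stable.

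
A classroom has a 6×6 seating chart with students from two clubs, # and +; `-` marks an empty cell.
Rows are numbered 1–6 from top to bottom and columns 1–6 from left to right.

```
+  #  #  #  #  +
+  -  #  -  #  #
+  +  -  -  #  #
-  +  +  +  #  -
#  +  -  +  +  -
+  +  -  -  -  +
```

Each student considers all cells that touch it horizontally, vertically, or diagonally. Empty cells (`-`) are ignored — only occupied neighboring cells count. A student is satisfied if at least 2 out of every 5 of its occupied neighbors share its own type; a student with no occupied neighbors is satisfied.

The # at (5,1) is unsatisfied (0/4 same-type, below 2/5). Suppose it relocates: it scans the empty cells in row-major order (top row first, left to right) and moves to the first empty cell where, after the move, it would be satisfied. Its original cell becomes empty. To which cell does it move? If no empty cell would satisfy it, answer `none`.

Vacating (5,1). Empty cells in order:
  (2,2): 3/7 same-type → satisfied — stop here.

(2,2)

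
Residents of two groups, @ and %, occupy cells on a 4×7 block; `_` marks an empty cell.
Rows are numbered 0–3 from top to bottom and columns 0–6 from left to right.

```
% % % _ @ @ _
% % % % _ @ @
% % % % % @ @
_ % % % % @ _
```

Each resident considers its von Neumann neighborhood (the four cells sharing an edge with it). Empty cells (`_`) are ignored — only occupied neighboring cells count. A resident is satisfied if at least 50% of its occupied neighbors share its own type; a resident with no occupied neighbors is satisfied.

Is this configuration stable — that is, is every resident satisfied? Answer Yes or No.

Row 0: (0,0)% 2/2 ok · (0,1)% 3/3 ok · (0,2)% 2/2 ok · (0,4)@ 1/1 ok · (0,5)@ 2/2 ok
Row 1: (1,0)% 3/3 ok · (1,1)% 4/4 ok · (1,2)% 4/4 ok · (1,3)% 2/2 ok · (1,5)@ 3/3 ok · (1,6)@ 2/2 ok
Row 2: (2,0)% 2/2 ok · (2,1)% 4/4 ok · (2,2)% 4/4 ok · (2,3)% 4/4 ok · (2,4)% 2/3 ok · (2,5)@ 3/4 ok · (2,6)@ 2/2 ok
Row 3: (3,1)% 2/2 ok · (3,2)% 3/3 ok · (3,3)% 3/3 ok · (3,4)% 2/3 ok · (3,5)@ 1/2 ok
All meet the threshold, so the configuration is stable.

Yes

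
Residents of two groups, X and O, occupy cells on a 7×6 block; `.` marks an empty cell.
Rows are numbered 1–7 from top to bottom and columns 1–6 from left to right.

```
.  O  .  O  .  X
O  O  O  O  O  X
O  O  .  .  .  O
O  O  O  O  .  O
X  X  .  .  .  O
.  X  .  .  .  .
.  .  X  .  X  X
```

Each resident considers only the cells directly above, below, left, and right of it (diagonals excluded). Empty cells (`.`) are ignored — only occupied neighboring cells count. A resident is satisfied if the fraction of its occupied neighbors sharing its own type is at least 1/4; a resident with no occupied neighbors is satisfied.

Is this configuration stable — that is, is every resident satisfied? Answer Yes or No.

Yes

(1,2)O 1/1 ✓
(1,4)O 1/1 ✓
(1,6)X 1/1 ✓
(2,1)O 2/2 ✓
(2,2)O 4/4 ✓
(2,3)O 2/2 ✓
(2,4)O 3/3 ✓
(2,5)O 1/2 ✓
(2,6)X 1/3 ✓
(3,1)O 3/3 ✓
(3,2)O 3/3 ✓
(3,6)O 1/2 ✓
(4,1)O 2/3 ✓
(4,2)O 3/4 ✓
(4,3)O 2/2 ✓
(4,4)O 1/1 ✓
(4,6)O 2/2 ✓
(5,1)X 1/2 ✓
(5,2)X 2/3 ✓
(5,6)O 1/1 ✓
(6,2)X 1/1 ✓
(7,3)X 0/0 ✓
(7,5)X 1/1 ✓
(7,6)X 1/1 ✓
All meet the threshold, so the configuration is stable.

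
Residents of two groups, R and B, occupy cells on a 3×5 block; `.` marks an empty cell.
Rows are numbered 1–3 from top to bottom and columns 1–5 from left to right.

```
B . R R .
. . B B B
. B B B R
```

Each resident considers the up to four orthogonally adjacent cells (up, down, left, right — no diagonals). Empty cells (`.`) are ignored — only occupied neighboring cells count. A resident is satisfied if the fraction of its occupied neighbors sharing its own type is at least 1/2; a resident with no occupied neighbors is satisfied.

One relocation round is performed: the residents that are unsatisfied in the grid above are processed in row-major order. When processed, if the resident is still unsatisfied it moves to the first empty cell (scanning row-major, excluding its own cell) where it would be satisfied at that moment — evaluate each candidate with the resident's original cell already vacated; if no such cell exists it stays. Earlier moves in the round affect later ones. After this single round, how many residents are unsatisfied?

Initially unsatisfied (in order): (3,5).
  (3,5) → (1,2).
Resulting grid:
B R R R .
. . B B B
. B B B .
Unsatisfied now: (1,1).

1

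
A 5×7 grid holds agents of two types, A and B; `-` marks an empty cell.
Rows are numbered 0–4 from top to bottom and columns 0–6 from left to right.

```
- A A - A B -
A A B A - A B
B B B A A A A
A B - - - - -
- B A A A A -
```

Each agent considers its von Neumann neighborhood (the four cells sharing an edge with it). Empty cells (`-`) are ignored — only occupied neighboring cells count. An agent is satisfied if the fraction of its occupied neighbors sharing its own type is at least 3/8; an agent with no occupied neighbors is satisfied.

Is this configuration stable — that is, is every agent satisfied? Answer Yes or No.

Row 0: (0,1)A 2/2 ok · (0,2)A 1/2 ok · (0,4)A 0/1 unhappy · (0,5)B 0/2 unhappy
Row 1: (1,0)A 1/2 ok · (1,1)A 2/4 ok · (1,2)B 1/4 unhappy · (1,3)A 1/2 ok · (1,5)A 1/3 unhappy · (1,6)B 0/2 unhappy
Row 2: (2,0)B 1/3 unhappy · (2,1)B 3/4 ok · (2,2)B 2/3 ok · (2,3)A 2/3 ok · (2,4)A 2/2 ok · (2,5)A 3/3 ok · (2,6)A 1/2 ok
Row 3: (3,0)A 0/2 unhappy · (3,1)B 2/3 ok
Row 4: (4,1)B 1/2 ok · (4,2)A 1/2 ok · (4,3)A 2/2 ok · (4,4)A 2/2 ok · (4,5)A 1/1 ok
For instance (0,4) has only 0/1 same-type neighbors, below 3/8.

No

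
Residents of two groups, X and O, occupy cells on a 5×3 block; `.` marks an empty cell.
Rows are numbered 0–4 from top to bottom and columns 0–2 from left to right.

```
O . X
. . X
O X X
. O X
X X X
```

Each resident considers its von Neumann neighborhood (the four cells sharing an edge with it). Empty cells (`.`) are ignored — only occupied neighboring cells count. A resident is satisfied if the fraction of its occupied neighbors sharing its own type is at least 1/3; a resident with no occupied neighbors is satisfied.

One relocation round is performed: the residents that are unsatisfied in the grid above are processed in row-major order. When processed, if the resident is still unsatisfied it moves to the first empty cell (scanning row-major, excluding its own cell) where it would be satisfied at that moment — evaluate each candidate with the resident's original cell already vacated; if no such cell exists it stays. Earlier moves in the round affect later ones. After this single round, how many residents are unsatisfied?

0

Initially unsatisfied (in order): (2,0), (3,1).
  (2,0) → (0,1).
  (3,1) → (1,0).
Resulting grid:
O O X
O . X
. X X
. . X
X X X
All satisfied now.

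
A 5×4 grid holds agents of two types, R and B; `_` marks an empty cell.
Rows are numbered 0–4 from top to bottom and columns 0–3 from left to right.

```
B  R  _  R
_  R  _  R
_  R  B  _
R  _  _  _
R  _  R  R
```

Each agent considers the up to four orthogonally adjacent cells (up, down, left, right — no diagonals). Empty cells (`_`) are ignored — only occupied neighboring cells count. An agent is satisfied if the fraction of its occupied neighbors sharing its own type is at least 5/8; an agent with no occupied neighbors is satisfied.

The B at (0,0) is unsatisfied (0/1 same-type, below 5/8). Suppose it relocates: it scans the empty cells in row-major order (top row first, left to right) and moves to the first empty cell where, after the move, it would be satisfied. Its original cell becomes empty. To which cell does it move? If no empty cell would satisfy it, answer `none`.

Vacating (0,0). Empty cells in order:
  (0,2): 0/2 same-type → still unsatisfied.
  (1,0): 0/1 same-type → still unsatisfied.
  (1,2): 1/3 same-type → still unsatisfied.
  (2,0): 0/2 same-type → still unsatisfied.
  (2,3): 1/2 same-type → still unsatisfied.
  (3,1): 0/2 same-type → still unsatisfied.
  (3,2): 1/2 same-type → still unsatisfied.
  (3,3): 0/1 same-type → still unsatisfied.
  (4,1): 0/2 same-type → still unsatisfied.

none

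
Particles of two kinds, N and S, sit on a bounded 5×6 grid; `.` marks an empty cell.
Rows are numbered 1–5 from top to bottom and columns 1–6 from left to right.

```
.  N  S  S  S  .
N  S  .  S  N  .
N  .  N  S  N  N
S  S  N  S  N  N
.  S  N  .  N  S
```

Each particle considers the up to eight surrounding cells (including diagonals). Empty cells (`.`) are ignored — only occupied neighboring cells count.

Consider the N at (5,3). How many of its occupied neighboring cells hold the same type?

Occupied neighbors of (5,3): (4,2)=S, (4,3)=N, (4,4)=S, (5,2)=S.
Same type (N): 1 of 4.

1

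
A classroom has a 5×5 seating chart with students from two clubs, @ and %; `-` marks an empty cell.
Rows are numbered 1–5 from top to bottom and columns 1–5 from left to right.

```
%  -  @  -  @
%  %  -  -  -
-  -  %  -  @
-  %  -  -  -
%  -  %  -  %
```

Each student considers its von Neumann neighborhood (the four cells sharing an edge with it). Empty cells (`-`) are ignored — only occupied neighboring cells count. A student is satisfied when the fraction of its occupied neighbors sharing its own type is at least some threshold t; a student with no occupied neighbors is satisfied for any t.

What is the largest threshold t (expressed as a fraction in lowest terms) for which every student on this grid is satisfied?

Row 1: (1,1)% 1/1 · (1,3)@ — no occupied neighbors · (1,5)@ — no occupied neighbors
Row 2: (2,1)% 2/2 · (2,2)% 1/1
Row 3: (3,3)% — no occupied neighbors · (3,5)@ — no occupied neighbors
Row 4: (4,2)% — no occupied neighbors
Row 5: (5,1)% — no occupied neighbors · (5,3)% — no occupied neighbors · (5,5)% — no occupied neighbors
The smallest same-type fraction is 1/1 at (1,1), which reduces to 1/1. Any threshold above that leaves this student unsatisfied.

1/1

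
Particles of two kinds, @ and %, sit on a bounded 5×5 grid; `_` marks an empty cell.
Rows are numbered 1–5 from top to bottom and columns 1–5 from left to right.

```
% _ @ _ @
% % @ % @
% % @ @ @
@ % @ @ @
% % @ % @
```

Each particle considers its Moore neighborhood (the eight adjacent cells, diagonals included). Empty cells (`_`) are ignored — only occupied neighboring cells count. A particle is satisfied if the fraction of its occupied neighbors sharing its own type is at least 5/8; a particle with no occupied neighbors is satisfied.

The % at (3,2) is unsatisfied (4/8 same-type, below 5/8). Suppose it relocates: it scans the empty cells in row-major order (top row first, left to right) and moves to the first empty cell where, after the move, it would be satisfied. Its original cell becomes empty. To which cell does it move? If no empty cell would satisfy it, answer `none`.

Vacating (3,2). Empty cells in order:
  (1,2): 3/5 same-type → still unsatisfied.
  (1,4): 1/5 same-type → still unsatisfied.

none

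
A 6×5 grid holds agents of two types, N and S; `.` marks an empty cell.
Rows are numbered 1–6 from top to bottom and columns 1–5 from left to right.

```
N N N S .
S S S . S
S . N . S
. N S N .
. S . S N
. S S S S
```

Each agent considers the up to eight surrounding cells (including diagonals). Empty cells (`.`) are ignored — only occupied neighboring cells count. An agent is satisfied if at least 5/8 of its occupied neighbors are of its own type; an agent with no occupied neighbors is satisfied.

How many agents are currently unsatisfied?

Row 1: (1,1)N 1/3 ✗ · (1,2)N 2/5 ✗ · (1,3)N 1/4 ✗ · (1,4)S 2/3 ✓
Row 2: (2,1)S 2/4 ✗ · (2,2)S 3/7 ✗ · (2,3)S 2/5 ✗ · (2,5)S 2/2 ✓
Row 3: (3,1)S 2/3 ✓ · (3,3)N 2/5 ✗ · (3,5)S 1/2 ✗
Row 4: (4,2)N 1/4 ✗ · (4,3)S 2/5 ✗ · (4,4)N 2/5 ✗
Row 5: (5,2)S 3/4 ✓ · (5,4)S 4/6 ✓ · (5,5)N 1/4 ✗
Row 6: (6,2)S 2/2 ✓ · (6,3)S 4/4 ✓ · (6,4)S 3/4 ✓ · (6,5)S 2/3 ✓
Unsatisfied: (1,1), (1,2), (1,3), (2,1), (2,2), (2,3), (3,3), (3,5), (4,2), (4,3), (4,4), (5,5) — 12 in total.

12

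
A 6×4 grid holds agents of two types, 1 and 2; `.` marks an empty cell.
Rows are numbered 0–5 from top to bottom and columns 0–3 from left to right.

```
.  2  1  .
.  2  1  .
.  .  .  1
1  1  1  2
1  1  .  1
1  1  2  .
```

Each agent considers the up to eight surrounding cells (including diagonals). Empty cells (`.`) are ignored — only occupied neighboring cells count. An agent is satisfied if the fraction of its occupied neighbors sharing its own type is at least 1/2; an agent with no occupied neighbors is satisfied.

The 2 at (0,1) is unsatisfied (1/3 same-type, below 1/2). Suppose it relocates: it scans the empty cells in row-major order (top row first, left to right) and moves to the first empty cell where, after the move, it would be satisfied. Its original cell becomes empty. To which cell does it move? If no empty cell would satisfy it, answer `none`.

(0,0)

Vacating (0,1). Empty cells in order:
  (0,0): 1/1 same-type → satisfied — stop here.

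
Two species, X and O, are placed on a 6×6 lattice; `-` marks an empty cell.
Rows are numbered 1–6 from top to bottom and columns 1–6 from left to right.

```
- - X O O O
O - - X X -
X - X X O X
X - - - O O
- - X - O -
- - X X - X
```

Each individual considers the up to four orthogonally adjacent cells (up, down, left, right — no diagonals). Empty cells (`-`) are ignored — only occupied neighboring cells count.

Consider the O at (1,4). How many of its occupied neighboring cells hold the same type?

Occupied neighbors of (1,4): (2,4)=X, (1,3)=X, (1,5)=O.
Same type (O): 1 of 3.

1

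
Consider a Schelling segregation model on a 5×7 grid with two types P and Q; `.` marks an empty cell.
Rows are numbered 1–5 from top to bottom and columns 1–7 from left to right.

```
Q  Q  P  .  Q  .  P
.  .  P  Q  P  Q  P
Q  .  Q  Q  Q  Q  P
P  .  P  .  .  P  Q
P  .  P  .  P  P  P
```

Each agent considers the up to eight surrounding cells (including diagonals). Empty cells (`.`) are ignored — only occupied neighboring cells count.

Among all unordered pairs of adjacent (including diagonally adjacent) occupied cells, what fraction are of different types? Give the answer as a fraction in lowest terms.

26/49

Scan each occupied cell's neighbors to the right and below (and the two forward diagonals) so each pair is counted once.
Row 1: Q(1,1)–Q(1,2)= Q(1,2)–P(1,3)≠ Q(1,2)–P(2,3)≠ P(1,3)–P(2,3)= P(1,3)–Q(2,4)≠ Q(1,5)–P(2,5)≠ Q(1,5)–Q(2,6)= Q(1,5)–Q(2,4)= P(1,7)–P(2,7)= P(1,7)–Q(2,6)≠  → 5/10 unlike.
Row 2: P(2,3)–Q(2,4)≠ P(2,3)–Q(3,3)≠ P(2,3)–Q(3,4)≠ Q(2,4)–P(2,5)≠ Q(2,4)–Q(3,4)= Q(2,4)–Q(3,5)= Q(2,4)–Q(3,3)= P(2,5)–Q(2,6)≠ P(2,5)–Q(3,5)≠ P(2,5)–Q(3,6)≠ P(2,5)–Q(3,4)≠ Q(2,6)–P(2,7)≠ Q(2,6)–Q(3,6)= Q(2,6)–P(3,7)≠ Q(2,6)–Q(3,5)= P(2,7)–P(3,7)= P(2,7)–Q(3,6)≠  → 11/17 unlike.
Row 3: Q(3,1)–P(4,1)≠ Q(3,3)–Q(3,4)= Q(3,3)–P(4,3)≠ Q(3,4)–Q(3,5)= Q(3,4)–P(4,3)≠ Q(3,5)–Q(3,6)= Q(3,5)–P(4,6)≠ Q(3,6)–P(3,7)≠ Q(3,6)–P(4,6)≠ Q(3,6)–Q(4,7)= P(3,7)–Q(4,7)≠ P(3,7)–P(4,6)=  → 7/12 unlike.
Row 4: P(4,1)–P(5,1)= P(4,3)–P(5,3)= P(4,6)–Q(4,7)≠ P(4,6)–P(5,6)= P(4,6)–P(5,7)= P(4,6)–P(5,5)= Q(4,7)–P(5,7)≠ Q(4,7)–P(5,6)≠  → 3/8 unlike.
Row 5: P(5,5)–P(5,6)= P(5,6)–P(5,7)=  → 0/2 unlike.
Total adjacent occupied pairs: 49; unlike-type pairs: 26.
26/49 is already in lowest terms.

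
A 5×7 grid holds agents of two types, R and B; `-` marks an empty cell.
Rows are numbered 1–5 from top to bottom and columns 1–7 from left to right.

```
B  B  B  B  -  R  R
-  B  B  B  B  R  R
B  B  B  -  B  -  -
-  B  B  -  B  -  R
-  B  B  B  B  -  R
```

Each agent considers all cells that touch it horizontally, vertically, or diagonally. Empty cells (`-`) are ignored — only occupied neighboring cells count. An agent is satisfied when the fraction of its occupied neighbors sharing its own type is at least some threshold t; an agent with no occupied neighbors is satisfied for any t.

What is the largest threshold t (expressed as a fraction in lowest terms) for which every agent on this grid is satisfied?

3/5

(1,1)B 2/2
(1,2)B 4/4
(1,3)B 5/5
(1,4)B 4/4
(1,6)R 3/4
(1,7)R 3/3
(2,2)B 7/7
(2,3)B 7/7
(2,4)B 6/6
(2,5)B 3/5
(2,6)R 3/5
(2,7)R 3/3
(3,1)B 3/3
(3,2)B 6/6
(3,3)B 6/6
(3,5)B 3/4
(4,2)B 6/6
(4,3)B 6/6
(4,5)B 3/3
(4,7)R 1/1
(5,2)B 3/3
(5,3)B 4/4
(5,4)B 4/4
(5,5)B 2/2
(5,7)R 1/1
The smallest same-type fraction is 3/5 at (2,5), which reduces to 3/5. Any threshold above that leaves this agent unsatisfied.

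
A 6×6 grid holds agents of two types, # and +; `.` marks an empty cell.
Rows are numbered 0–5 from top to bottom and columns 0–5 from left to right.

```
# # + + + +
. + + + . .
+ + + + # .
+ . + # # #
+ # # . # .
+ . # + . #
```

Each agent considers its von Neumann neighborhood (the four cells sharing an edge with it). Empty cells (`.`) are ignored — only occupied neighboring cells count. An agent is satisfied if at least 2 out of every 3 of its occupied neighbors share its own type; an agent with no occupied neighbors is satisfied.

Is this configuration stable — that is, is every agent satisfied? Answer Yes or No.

No

Row 0: (0,0)# 1/1 ok · (0,1)# 1/3 unhappy · (0,2)+ 2/3 ok · (0,3)+ 3/3 ok · (0,4)+ 2/2 ok · (0,5)+ 1/1 ok
Row 1: (1,1)+ 2/3 ok · (1,2)+ 4/4 ok · (1,3)+ 3/3 ok
Row 2: (2,0)+ 2/2 ok · (2,1)+ 3/3 ok · (2,2)+ 4/4 ok · (2,3)+ 2/4 unhappy · (2,4)# 1/2 unhappy
Row 3: (3,0)+ 2/2 ok · (3,2)+ 1/3 unhappy · (3,3)# 1/3 unhappy · (3,4)# 4/4 ok · (3,5)# 1/1 ok
Row 4: (4,0)+ 2/3 ok · (4,1)# 1/2 unhappy · (4,2)# 2/3 ok · (4,4)# 1/1 ok
Row 5: (5,0)+ 1/1 ok · (5,2)# 1/2 unhappy · (5,3)+ 0/1 unhappy · (5,5)# 0/0 ok
For instance (0,1) has only 1/3 same-type neighbors, below 2/3.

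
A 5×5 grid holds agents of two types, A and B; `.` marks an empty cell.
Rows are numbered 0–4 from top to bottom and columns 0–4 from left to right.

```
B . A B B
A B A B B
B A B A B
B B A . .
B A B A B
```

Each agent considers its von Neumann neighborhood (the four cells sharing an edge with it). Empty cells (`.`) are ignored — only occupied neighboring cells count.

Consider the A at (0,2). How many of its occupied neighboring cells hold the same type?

1

Occupied neighbors of (0,2): (1,2)=A, (0,3)=B.
Same type (A): 1 of 2.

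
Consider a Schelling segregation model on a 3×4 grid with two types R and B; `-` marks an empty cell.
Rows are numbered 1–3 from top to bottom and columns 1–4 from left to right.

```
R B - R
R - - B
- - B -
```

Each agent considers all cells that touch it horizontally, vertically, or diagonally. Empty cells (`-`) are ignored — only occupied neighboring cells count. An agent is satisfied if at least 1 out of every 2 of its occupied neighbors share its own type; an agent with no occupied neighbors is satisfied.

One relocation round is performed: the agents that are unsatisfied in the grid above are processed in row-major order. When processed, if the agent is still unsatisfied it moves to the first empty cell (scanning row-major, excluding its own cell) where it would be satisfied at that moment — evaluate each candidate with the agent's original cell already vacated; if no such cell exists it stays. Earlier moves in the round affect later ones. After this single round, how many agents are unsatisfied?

Initially unsatisfied (in order): (1,2), (1,4).
  (1,2) → (1,3).
  (1,4) → (1,2).
Resulting grid:
R R B -
R - - B
- - B -
All satisfied now.

0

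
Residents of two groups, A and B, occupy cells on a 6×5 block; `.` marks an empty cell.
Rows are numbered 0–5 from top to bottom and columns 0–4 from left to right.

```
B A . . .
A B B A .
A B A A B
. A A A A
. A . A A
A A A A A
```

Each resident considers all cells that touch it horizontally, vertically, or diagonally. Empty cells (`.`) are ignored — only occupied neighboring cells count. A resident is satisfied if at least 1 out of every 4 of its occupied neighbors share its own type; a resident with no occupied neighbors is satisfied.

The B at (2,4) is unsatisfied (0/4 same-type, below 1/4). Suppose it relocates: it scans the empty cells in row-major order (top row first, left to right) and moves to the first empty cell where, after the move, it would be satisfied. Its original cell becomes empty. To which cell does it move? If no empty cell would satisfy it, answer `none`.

(0,2)

Vacating (2,4). Empty cells in order:
  (0,2): 2/4 same-type → satisfied — stop here.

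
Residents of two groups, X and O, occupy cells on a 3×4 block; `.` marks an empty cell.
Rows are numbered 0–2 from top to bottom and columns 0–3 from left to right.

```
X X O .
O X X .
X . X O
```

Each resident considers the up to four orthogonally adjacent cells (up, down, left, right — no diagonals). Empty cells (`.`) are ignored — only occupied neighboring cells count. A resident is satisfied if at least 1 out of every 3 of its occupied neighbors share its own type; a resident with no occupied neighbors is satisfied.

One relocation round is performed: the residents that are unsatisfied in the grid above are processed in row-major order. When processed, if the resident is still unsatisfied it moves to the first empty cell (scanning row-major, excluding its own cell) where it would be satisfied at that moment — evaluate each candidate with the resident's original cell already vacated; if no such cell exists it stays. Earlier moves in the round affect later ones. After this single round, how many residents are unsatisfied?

Initially unsatisfied (in order): (0,2), (1,0), (2,0), (2,3).
  (0,2) → (0,3).
  (1,0) → (0,2).
  (2,0): now satisfied by earlier moves; stays.
  (2,3) → (1,3).
Resulting grid:
X X O O
. X X O
X . X .
All satisfied now.

0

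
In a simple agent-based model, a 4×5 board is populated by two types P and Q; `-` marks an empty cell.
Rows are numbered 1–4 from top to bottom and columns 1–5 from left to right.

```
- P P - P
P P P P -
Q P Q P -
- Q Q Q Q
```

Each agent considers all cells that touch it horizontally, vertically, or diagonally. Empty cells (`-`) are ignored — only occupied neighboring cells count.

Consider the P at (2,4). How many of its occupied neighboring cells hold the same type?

4

Occupied neighbors of (2,4): (1,3)=P, (1,5)=P, (2,3)=P, (3,3)=Q, (3,4)=P.
Same type (P): 4 of 5.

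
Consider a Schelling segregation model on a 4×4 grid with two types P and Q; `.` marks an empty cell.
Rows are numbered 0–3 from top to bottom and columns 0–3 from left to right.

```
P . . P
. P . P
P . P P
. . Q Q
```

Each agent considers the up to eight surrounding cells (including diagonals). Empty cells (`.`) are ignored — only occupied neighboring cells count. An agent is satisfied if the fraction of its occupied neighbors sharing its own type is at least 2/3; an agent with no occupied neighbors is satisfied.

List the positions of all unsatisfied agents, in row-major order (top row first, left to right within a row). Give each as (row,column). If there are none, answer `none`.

Row 0: (0,0)P 1/1 ✓ · (0,3)P 1/1 ✓
Row 1: (1,1)P 3/3 ✓ · (1,3)P 3/3 ✓
Row 2: (2,0)P 1/1 ✓ · (2,2)P 3/5 ✗ · (2,3)P 2/4 ✗
Row 3: (3,2)Q 1/3 ✗ · (3,3)Q 1/3 ✗

(2,2), (2,3), (3,2), (3,3)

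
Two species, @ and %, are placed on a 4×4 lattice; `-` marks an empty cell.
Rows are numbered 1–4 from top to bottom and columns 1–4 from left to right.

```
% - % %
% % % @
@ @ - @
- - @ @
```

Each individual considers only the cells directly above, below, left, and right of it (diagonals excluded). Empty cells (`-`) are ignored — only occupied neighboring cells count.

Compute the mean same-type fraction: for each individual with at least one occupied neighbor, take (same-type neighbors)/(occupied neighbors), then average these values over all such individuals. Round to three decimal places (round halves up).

Row 1: (1,1)% 1/1 · (1,3)% 2/2 · (1,4)% 1/2
Row 2: (2,1)% 2/3 · (2,2)% 2/3 · (2,3)% 2/3 · (2,4)@ 1/3
Row 3: (3,1)@ 1/2 · (3,2)@ 1/2 · (3,4)@ 2/2
Row 4: (4,3)@ 1/1 · (4,4)@ 2/2
Sum over 12 individuals: 1/1 + 2/2 + 1/2 + 2/3 + 2/3 + 2/3 + 1/3 + 1/2 + 1/2 + 2/2 + 1/1 + 2/2 = 53/6; mean = 53/6 ÷ 12 = 53/72 = 0.736111… → 0.736.

0.736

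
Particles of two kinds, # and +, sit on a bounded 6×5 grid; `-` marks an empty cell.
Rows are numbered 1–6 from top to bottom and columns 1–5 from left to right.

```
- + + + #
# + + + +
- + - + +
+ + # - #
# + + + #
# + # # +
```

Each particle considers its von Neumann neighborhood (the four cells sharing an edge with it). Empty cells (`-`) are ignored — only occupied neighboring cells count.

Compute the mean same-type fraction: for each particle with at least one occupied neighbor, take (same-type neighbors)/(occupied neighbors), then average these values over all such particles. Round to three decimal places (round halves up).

(1,2)+ 2/2
(1,3)+ 3/3
(1,4)+ 2/3
(1,5)# 0/2
(2,1)# 0/1
(2,2)+ 3/4
(2,3)+ 3/3
(2,4)+ 4/4
(2,5)+ 2/3
(3,2)+ 2/2
(3,4)+ 2/2
(3,5)+ 2/3
(4,1)+ 1/2
(4,2)+ 3/4
(4,3)# 0/2
(4,5)# 1/2
(5,1)# 1/3
(5,2)+ 3/4
(5,3)+ 2/4
(5,4)+ 1/3
(5,5)# 1/3
(6,1)# 1/2
(6,2)+ 1/3
(6,3)# 1/3
(6,4)# 1/3
(6,5)+ 0/2
Sum over 26 particles: 2/2 + 3/3 + 2/3 + 0/2 + 0/1 + 3/4 + 3/3 + 4/4 + 2/3 + 2/2 + 2/2 + 2/3 + 1/2 + 3/4 + 0/2 + 1/2 + 1/3 + 3/4 + 2/4 + 1/3 + 1/3 + 1/2 + 1/3 + 1/3 + 1/3 + 0/2 = 57/4; mean = 57/4 ÷ 26 = 57/104 = 0.548076… → 0.548.

0.548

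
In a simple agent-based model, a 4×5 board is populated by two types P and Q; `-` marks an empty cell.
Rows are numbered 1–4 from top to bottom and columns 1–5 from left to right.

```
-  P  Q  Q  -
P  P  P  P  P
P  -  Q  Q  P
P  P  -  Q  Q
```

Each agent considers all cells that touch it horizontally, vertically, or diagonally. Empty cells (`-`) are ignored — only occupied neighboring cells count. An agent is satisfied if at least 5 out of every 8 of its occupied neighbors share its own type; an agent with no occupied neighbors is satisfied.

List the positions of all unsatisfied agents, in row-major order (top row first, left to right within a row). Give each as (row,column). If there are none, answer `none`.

Row 1: (1,2)P 3/4 satisfied · (1,3)Q 1/5 not · (1,4)Q 1/4 not
Row 2: (2,1)P 3/3 satisfied · (2,2)P 4/6 satisfied · (2,3)P 3/7 not · (2,4)P 3/7 not · (2,5)P 2/4 not
Row 3: (3,1)P 4/4 satisfied · (3,3)Q 2/6 not · (3,4)Q 3/7 not · (3,5)P 2/5 not
Row 4: (4,1)P 2/2 satisfied · (4,2)P 2/3 satisfied · (4,4)Q 3/4 satisfied · (4,5)Q 2/3 satisfied

(1,3), (1,4), (2,3), (2,4), (2,5), (3,3), (3,4), (3,5)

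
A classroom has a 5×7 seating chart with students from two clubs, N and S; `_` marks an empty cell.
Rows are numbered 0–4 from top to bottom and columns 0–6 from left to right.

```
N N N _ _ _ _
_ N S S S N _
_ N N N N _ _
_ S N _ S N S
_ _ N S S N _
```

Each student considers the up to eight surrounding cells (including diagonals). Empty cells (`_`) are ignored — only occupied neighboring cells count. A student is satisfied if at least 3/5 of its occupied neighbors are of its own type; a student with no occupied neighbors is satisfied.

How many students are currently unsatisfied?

Row 0: (0,0)N 2/2 ok · (0,1)N 3/4 ok · (0,2)N 2/4 unhappy
Row 1: (1,1)N 5/6 ok · (1,2)S 1/7 unhappy · (1,3)S 2/6 unhappy · (1,4)S 1/4 unhappy · (1,5)N 1/2 unhappy
Row 2: (2,1)N 3/5 ok · (2,2)N 4/7 unhappy · (2,3)N 3/7 unhappy · (2,4)N 3/6 unhappy
Row 3: (3,1)S 0/4 unhappy · (3,2)N 4/6 ok · (3,4)S 2/6 unhappy · (3,5)N 2/5 unhappy · (3,6)S 0/2 unhappy
Row 4: (4,2)N 1/3 unhappy · (4,3)S 2/4 unhappy · (4,4)S 2/4 unhappy · (4,5)N 1/4 unhappy
Unsatisfied: (0,2), (1,2), (1,3), (1,4), (1,5), (2,2), (2,3), (2,4), (3,1), (3,4), (3,5), (3,6), (4,2), (4,3), (4,4), (4,5) — 16 in total.

16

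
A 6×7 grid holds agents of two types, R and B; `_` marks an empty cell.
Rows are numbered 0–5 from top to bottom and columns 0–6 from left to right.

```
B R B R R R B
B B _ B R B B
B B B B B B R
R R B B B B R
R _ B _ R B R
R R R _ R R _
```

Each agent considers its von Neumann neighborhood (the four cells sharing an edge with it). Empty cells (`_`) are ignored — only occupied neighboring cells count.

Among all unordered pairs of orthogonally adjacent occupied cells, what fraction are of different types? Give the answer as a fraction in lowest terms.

Scan each occupied cell's neighbors to the right and below so each pair is counted once.
Row 0: B(0,0)–R(0,1)≠ B(0,0)–B(1,0)= R(0,1)–B(0,2)≠ R(0,1)–B(1,1)≠ B(0,2)–R(0,3)≠ R(0,3)–R(0,4)= R(0,3)–B(1,3)≠ R(0,4)–R(0,5)= R(0,4)–R(1,4)= R(0,5)–B(0,6)≠ R(0,5)–B(1,5)≠ B(0,6)–B(1,6)=  → 7/12 unlike.
Row 1: B(1,0)–B(1,1)= B(1,0)–B(2,0)= B(1,1)–B(2,1)= B(1,3)–R(1,4)≠ B(1,3)–B(2,3)= R(1,4)–B(1,5)≠ R(1,4)–B(2,4)≠ B(1,5)–B(1,6)= B(1,5)–B(2,5)= B(1,6)–R(2,6)≠  → 4/10 unlike.
Row 2: B(2,0)–B(2,1)= B(2,0)–R(3,0)≠ B(2,1)–B(2,2)= B(2,1)–R(3,1)≠ B(2,2)–B(2,3)= B(2,2)–B(3,2)= B(2,3)–B(2,4)= B(2,3)–B(3,3)= B(2,4)–B(2,5)= B(2,4)–B(3,4)= B(2,5)–R(2,6)≠ B(2,5)–B(3,5)= R(2,6)–R(3,6)=  → 3/13 unlike.
Row 3: R(3,0)–R(3,1)= R(3,0)–R(4,0)= R(3,1)–B(3,2)≠ B(3,2)–B(3,3)= B(3,2)–B(4,2)= B(3,3)–B(3,4)= B(3,4)–B(3,5)= B(3,4)–R(4,4)≠ B(3,5)–R(3,6)≠ B(3,5)–B(4,5)= R(3,6)–R(4,6)=  → 3/11 unlike.
Row 4: R(4,0)–R(5,0)= B(4,2)–R(5,2)≠ R(4,4)–B(4,5)≠ R(4,4)–R(5,4)= B(4,5)–R(4,6)≠ B(4,5)–R(5,5)≠  → 4/6 unlike.
Row 5: R(5,0)–R(5,1)= R(5,1)–R(5,2)= R(5,4)–R(5,5)=  → 0/3 unlike.
Total adjacent occupied pairs: 55; unlike-type pairs: 21.
21/55 is already in lowest terms.

21/55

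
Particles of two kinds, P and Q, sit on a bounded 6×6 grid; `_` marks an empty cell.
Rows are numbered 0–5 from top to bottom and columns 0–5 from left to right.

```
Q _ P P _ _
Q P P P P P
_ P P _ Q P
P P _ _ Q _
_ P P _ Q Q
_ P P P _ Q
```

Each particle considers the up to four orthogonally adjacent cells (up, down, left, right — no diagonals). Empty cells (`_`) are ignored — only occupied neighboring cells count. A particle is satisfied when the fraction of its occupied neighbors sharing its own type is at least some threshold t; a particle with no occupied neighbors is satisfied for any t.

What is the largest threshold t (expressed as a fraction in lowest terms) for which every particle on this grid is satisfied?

(0,0)Q 1/1
(0,2)P 2/2
(0,3)P 2/2
(1,0)Q 1/2
(1,1)P 2/3
(1,2)P 4/4
(1,3)P 3/3
(1,4)P 2/3
(1,5)P 2/2
(2,1)P 3/3
(2,2)P 2/2
(2,4)Q 1/3
(2,5)P 1/2
(3,0)P 1/1
(3,1)P 3/3
(3,4)Q 2/2
(4,1)P 3/3
(4,2)P 2/2
(4,4)Q 2/2
(4,5)Q 2/2
(5,1)P 2/2
(5,2)P 3/3
(5,3)P 1/1
(5,5)Q 1/1
The smallest same-type fraction is 1/3 at (2,4), which reduces to 1/3. Any threshold above that leaves this particle unsatisfied.

1/3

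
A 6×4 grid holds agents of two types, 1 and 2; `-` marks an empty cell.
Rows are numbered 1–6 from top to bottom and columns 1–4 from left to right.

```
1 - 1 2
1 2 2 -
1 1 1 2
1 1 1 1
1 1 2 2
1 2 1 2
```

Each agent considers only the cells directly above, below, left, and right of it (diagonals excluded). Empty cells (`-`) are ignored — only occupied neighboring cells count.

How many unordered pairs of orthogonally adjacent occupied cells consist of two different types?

Scan each occupied cell's neighbors to the right and below so each pair is counted once.
From row 1: 2 unlike of 3 pairs (running 2/3).
From row 2: 3 unlike of 5 pairs (running 5/8).
From row 3: 2 unlike of 7 pairs (running 7/15).
From row 4: 2 unlike of 7 pairs (running 9/22).
From row 5: 3 unlike of 7 pairs (running 12/29).
From row 6: 3 unlike of 3 pairs (running 15/32).
Total adjacent occupied pairs: 32; unlike-type pairs: 15.

15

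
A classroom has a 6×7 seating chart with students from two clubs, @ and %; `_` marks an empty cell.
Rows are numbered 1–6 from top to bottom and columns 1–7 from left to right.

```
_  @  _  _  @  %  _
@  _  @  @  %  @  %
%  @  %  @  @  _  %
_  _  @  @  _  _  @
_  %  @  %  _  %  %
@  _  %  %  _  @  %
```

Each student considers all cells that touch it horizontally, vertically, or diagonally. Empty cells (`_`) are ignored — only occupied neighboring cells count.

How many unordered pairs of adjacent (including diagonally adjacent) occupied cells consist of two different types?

31

Scan each occupied cell's neighbors to the right and below (and the two forward diagonals) so each pair is counted once.
Row 1: @(1,2)–@(2,3)= @(1,2)–@(2,1)= @(1,5)–%(1,6)≠ @(1,5)–%(2,5)≠ @(1,5)–@(2,6)= @(1,5)–@(2,4)= %(1,6)–@(2,6)≠ %(1,6)–%(2,7)= %(1,6)–%(2,5)=  → 3/9 unlike.
Row 2: @(2,1)–%(3,1)≠ @(2,1)–@(3,2)= @(2,3)–@(2,4)= @(2,3)–%(3,3)≠ @(2,3)–@(3,4)= @(2,3)–@(3,2)= @(2,4)–%(2,5)≠ @(2,4)–@(3,4)= @(2,4)–@(3,5)= @(2,4)–%(3,3)≠ %(2,5)–@(2,6)≠ %(2,5)–@(3,5)≠ %(2,5)–@(3,4)≠ @(2,6)–%(2,7)≠ @(2,6)–%(3,7)≠ @(2,6)–@(3,5)= %(2,7)–%(3,7)=  → 9/17 unlike.
Row 3: %(3,1)–@(3,2)≠ @(3,2)–%(3,3)≠ @(3,2)–@(4,3)= %(3,3)–@(3,4)≠ %(3,3)–@(4,3)≠ %(3,3)–@(4,4)≠ @(3,4)–@(3,5)= @(3,4)–@(4,4)= @(3,4)–@(4,3)= @(3,5)–@(4,4)= %(3,7)–@(4,7)≠  → 6/11 unlike.
Row 4: @(4,3)–@(4,4)= @(4,3)–@(5,3)= @(4,3)–%(5,4)≠ @(4,3)–%(5,2)≠ @(4,4)–%(5,4)≠ @(4,4)–@(5,3)= @(4,7)–%(5,7)≠ @(4,7)–%(5,6)≠  → 5/8 unlike.
Row 5: %(5,2)–@(5,3)≠ %(5,2)–%(6,3)= %(5,2)–@(6,1)≠ @(5,3)–%(5,4)≠ @(5,3)–%(6,3)≠ @(5,3)–%(6,4)≠ %(5,4)–%(6,4)= %(5,4)–%(6,3)= %(5,6)–%(5,7)= %(5,6)–@(6,6)≠ %(5,6)–%(6,7)= %(5,7)–%(6,7)= %(5,7)–@(6,6)≠  → 7/13 unlike.
Row 6: %(6,3)–%(6,4)= @(6,6)–%(6,7)≠  → 1/2 unlike.
Total adjacent occupied pairs: 60; unlike-type pairs: 31.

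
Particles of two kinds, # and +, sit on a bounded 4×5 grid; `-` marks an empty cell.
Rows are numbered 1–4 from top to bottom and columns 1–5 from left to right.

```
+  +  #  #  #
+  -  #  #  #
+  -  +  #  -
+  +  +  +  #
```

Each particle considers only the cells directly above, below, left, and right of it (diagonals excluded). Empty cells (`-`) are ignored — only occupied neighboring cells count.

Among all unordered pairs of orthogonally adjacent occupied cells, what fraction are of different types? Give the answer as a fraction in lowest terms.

5/21

Scan each occupied cell's neighbors to the right and below so each pair is counted once.
Row 1: +(1,1)–+(1,2)= +(1,1)–+(2,1)= +(1,2)–#(1,3)≠ #(1,3)–#(1,4)= #(1,3)–#(2,3)= #(1,4)–#(1,5)= #(1,4)–#(2,4)= #(1,5)–#(2,5)=  → 1/8 unlike.
Row 2: +(2,1)–+(3,1)= #(2,3)–#(2,4)= #(2,3)–+(3,3)≠ #(2,4)–#(2,5)= #(2,4)–#(3,4)=  → 1/5 unlike.
Row 3: +(3,1)–+(4,1)= +(3,3)–#(3,4)≠ +(3,3)–+(4,3)= #(3,4)–+(4,4)≠  → 2/4 unlike.
Row 4: +(4,1)–+(4,2)= +(4,2)–+(4,3)= +(4,3)–+(4,4)= +(4,4)–#(4,5)≠  → 1/4 unlike.
Total adjacent occupied pairs: 21; unlike-type pairs: 5.
5/21 is already in lowest terms.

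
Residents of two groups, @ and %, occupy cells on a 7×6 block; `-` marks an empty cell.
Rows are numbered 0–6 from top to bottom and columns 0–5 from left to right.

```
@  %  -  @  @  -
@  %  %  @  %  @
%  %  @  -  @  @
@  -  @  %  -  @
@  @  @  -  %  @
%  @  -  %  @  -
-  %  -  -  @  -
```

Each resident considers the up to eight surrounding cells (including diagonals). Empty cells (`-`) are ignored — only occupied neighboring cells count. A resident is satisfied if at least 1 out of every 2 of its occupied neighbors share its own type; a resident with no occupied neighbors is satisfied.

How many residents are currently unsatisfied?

9

Row 0: (0,0)@ 1/3 ✗ · (0,1)% 2/4 ✓ · (0,3)@ 2/4 ✓ · (0,4)@ 3/4 ✓
Row 1: (1,0)@ 1/5 ✗ · (1,1)% 4/7 ✓ · (1,2)% 3/6 ✓ · (1,3)@ 4/6 ✓ · (1,4)% 0/6 ✗ · (1,5)@ 3/4 ✓
Row 2: (2,0)% 2/4 ✓ · (2,1)% 3/7 ✗ · (2,2)@ 2/6 ✗ · (2,4)@ 4/6 ✓ · (2,5)@ 3/4 ✓
Row 3: (3,0)@ 2/4 ✓ · (3,2)@ 3/5 ✓ · (3,3)% 1/5 ✗ · (3,5)@ 3/4 ✓
Row 4: (4,0)@ 3/4 ✓ · (4,1)@ 5/6 ✓ · (4,2)@ 3/5 ✓ · (4,4)% 2/5 ✗ · (4,5)@ 2/3 ✓
Row 5: (5,0)% 1/4 ✗ · (5,1)@ 3/5 ✓ · (5,3)% 1/4 ✗ · (5,4)@ 2/4 ✓
Row 6: (6,1)% 1/2 ✓ · (6,4)@ 1/2 ✓
Unsatisfied: (0,0), (1,0), (1,4), (2,1), (2,2), (3,3), (4,4), (5,0), (5,3) — 9 in total.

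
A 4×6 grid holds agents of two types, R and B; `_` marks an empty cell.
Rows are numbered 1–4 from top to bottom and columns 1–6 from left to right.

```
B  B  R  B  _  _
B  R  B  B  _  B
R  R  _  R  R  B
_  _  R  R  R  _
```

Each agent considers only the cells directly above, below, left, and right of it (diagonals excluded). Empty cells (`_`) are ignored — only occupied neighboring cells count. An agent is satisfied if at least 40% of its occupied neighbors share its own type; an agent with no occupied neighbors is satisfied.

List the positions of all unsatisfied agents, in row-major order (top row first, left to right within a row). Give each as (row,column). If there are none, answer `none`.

(1,1)B 2/2 satisfied
(1,2)B 1/3 not
(1,3)R 0/3 not
(1,4)B 1/2 satisfied
(2,1)B 1/3 not
(2,2)R 1/4 not
(2,3)B 1/3 not
(2,4)B 2/3 satisfied
(2,6)B 1/1 satisfied
(3,1)R 1/2 satisfied
(3,2)R 2/2 satisfied
(3,4)R 2/3 satisfied
(3,5)R 2/3 satisfied
(3,6)B 1/2 satisfied
(4,3)R 1/1 satisfied
(4,4)R 3/3 satisfied
(4,5)R 2/2 satisfied

(1,2), (1,3), (2,1), (2,2), (2,3)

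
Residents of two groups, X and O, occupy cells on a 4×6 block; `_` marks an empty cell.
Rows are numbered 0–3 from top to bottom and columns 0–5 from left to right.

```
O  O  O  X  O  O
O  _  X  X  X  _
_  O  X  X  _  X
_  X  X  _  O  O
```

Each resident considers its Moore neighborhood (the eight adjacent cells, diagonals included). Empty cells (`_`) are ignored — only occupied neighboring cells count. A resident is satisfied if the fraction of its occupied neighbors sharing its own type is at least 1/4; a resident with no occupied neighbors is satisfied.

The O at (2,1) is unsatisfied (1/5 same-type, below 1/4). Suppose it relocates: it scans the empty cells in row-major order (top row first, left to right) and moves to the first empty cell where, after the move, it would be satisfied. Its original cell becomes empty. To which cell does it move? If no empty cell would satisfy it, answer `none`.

Vacating (2,1). Empty cells in order:
  (1,1): 4/6 same-type → satisfied — stop here.

(1,1)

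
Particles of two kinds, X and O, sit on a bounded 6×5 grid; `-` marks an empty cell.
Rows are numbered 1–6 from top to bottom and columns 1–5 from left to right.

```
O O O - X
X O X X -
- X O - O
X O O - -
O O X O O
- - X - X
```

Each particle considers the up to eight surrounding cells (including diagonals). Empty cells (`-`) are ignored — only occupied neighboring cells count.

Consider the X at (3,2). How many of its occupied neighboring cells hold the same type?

3

Occupied neighbors of (3,2): (2,1)=X, (2,2)=O, (2,3)=X, (3,3)=O, (4,1)=X, (4,2)=O, (4,3)=O.
Same type (X): 3 of 7.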